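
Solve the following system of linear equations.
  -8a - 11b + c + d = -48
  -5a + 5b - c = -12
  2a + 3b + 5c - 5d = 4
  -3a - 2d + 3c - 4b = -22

Row-reduce:
R1 ← R1 / (-8).
R2 ← R2 + 5·R1.
R3 ← R3 − 2·R1.
R4 ← R4 + 3·R1.
R2 ← R2 / (95/8).
R1 ← R1 − 11/8·R2.
R3 ← R3 − 1/4·R2.
R4 ← R4 − 1/8·R2.
R3 ← R3 / (502/95).
R1 ← R1 − 6/95·R3.
R2 ← R2 + 13/95·R3.
R4 ← R4 − 251/95·R3.
Rank is 3 with 4 unknowns, leaving d free.

infinitely many solutions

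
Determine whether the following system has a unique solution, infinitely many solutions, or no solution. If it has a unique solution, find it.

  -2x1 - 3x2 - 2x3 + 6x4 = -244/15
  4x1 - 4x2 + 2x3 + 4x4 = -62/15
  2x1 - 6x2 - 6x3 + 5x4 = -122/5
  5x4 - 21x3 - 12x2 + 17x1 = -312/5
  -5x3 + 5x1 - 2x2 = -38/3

x1 = -1/5, x2 = 0, x3 = 7/3, x4 = -2

Row-reduce the augmented matrix:
R1 ← R1 / (-2).
R2 ← R2 − 4·R1.
R3 ← R3 − 2·R1.
R4 ← R4 − 17·R1.
R5 ← R5 − 5·R1.
R2 ← R2 / (-10).
R1 ← R1 − 3/2·R2.
R3 ← R3 + 9·R2.
R4 ← R4 + 75/2·R2.
R5 ← R5 + 19/2·R2.
R3 ← R3 / (-31/5).
R1 ← R1 − 7/10·R3.
R2 ← R2 − 1/5·R3.
R4 ← R4 + 61/2·R3.
R5 ← R5 + 81/10·R3.
R4 ← R4 / (789/62).
R1 ← R1 + 61/62·R4.
R2 ← R2 + 53/31·R4.
R3 ← R3 − 17/31·R4.
R5 ← R5 − 263/62·R4.
R5 reduces to 0 = 0, so the extra equation is consistent.
Reading off the reduced rows gives x1 = -1/5, x2 = 0, x3 = 7/3, x4 = -2.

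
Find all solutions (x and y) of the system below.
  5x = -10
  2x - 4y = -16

Row-reduce the augmented matrix:
R1 ← R1 / (5).
R2 ← R2 − 2·R1.
R2 ← R2 / (-4).
Reading off the reduced rows gives x = -2, y = 3.

x = -2, y = 3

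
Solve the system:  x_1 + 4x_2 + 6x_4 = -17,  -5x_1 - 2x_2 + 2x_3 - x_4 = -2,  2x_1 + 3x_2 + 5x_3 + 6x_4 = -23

infinitely many solutions

Row-reduce:
R2 ← R2 + 5·R1.
R3 ← R3 − 2·R1.
R2 ← R2 / (18).
R1 ← R1 − 4·R2.
R3 ← R3 + 5·R2.
R3 ← R3 / (50/9).
R1 ← R1 + 4/9·R3.
R2 ← R2 − 1/9·R3.
Rank is 3 with 4 unknowns, leaving x_4 free.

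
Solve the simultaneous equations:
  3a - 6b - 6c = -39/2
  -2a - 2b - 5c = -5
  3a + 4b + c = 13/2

a = -1, b = 9/4, c = 1/2

Row-reduce the augmented matrix:
R1 ← R1 / (3).
R2 ← R2 + 2·R1.
R3 ← R3 − 3·R1.
R2 ← R2 / (-6).
R1 ← R1 + 2·R2.
R3 ← R3 − 10·R2.
R3 ← R3 / (-8).
R1 ← R1 − 1·R3.
R2 ← R2 − 3/2·R3.
Reading off the reduced rows gives a = -1, b = 9/4, c = 1/2.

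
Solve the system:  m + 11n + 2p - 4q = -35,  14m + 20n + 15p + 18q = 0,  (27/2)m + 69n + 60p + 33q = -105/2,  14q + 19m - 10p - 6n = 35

infinitely many solutions

Row-reduce:
R2 ← R2 − 14·R1.
R3 ← R3 − 27/2·R1.
R4 ← R4 − 19·R1.
R2 ← R2 / (-134).
R1 ← R1 − 11·R2.
R3 ← R3 + 159/2·R2.
R4 ← R4 + 215·R2.
R3 ← R3 / (10911/268).
R1 ← R1 − 125/134·R3.
R2 ← R2 − 13/134·R3.
R4 ← R4 + 3637/134·R3.
Rank is 3 with 4 unknowns, leaving q free.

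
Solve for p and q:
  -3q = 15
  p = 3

p = 3, q = -5

Row-reduce the augmented matrix:
Swap R1 and R2.
R2 ← R2 / (-3).
Reading off the reduced rows gives p = 3, q = -5.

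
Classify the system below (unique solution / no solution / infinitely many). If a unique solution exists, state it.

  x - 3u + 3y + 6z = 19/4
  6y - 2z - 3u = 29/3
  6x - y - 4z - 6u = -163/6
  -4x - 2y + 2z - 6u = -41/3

x = -5/4, y = 3, z = 2/3, u = 7/3

Row-reduce the augmented matrix:
R3 ← R3 − 6·R1.
R4 ← R4 + 4·R1.
R2 ← R2 / (6).
R1 ← R1 − 3·R2.
R3 ← R3 + 19·R2.
R4 ← R4 − 10·R2.
R3 ← R3 / (-139/3).
R1 ← R1 − 7·R3.
R2 ← R2 + 1/3·R3.
R4 ← R4 − 88/3·R3.
R4 ← R4 / (-1587/139).
R1 ← R1 + 156/139·R4.
R2 ← R2 + 72/139·R4.
R3 ← R3 + 15/278·R4.
Reading off the reduced rows gives x = -5/4, y = 3, z = 2/3, u = 7/3.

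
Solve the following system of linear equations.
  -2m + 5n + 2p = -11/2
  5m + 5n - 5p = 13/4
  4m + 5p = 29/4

Row-reduce the augmented matrix:
R1 ← R1 / (-2).
R2 ← R2 − 5·R1.
R3 ← R3 − 4·R1.
R2 ← R2 / (35/2).
R1 ← R1 + 5/2·R2.
R3 ← R3 − 10·R2.
R3 ← R3 / (9).
R1 ← R1 + 1·R3.
Reading off the reduced rows gives m = 3/2, n = -3/5, p = 1/4.

m = 3/2, n = -3/5, p = 1/4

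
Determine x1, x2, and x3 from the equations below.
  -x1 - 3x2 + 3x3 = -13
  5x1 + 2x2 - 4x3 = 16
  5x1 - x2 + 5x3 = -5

x1 = 1, x2 = 5/2, x3 = -3/2

Row-reduce the augmented matrix:
R1 ← R1 / (-1).
R2 ← R2 − 5·R1.
R3 ← R3 − 5·R1.
R2 ← R2 / (-13).
R1 ← R1 − 3·R2.
R3 ← R3 + 16·R2.
R3 ← R3 / (84/13).
R1 ← R1 + 6/13·R3.
R2 ← R2 + 11/13·R3.
Reading off the reduced rows gives x1 = 1, x2 = 5/2, x3 = -3/2.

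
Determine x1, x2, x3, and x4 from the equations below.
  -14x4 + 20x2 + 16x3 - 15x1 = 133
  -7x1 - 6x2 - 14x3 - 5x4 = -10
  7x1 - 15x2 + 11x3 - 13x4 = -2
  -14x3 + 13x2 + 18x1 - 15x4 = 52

x1 = -1, x2 = 3, x3 = 1, x4 = -3

Row-reduce the augmented matrix:
R1 ← R1 / (-15).
R2 ← R2 + 7·R1.
R3 ← R3 − 7·R1.
R4 ← R4 − 18·R1.
R2 ← R2 / (-46/3).
R1 ← R1 + 4/3·R2.
R3 ← R3 + 17/3·R2.
R4 ← R4 − 37·R2.
R3 ← R3 / (132/5).
R1 ← R1 − 4/5·R3.
R2 ← R2 − 7/5·R3.
R4 ← R4 + 233/5·R3.
R4 ← R4 / (-5595/88).
R1 ← R1 − 31/22·R4.
R2 ← R2 − 85/88·R4.
R3 ← R3 + 67/88·R4.
Reading off the reduced rows gives x1 = -1, x2 = 3, x3 = 1, x4 = -3.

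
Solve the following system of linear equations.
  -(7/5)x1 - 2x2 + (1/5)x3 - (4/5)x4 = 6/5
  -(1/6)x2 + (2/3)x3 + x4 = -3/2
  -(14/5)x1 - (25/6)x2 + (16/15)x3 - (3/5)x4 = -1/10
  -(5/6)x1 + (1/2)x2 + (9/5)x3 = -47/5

no solution

Row-reduce:
R1 ← R1 / (-7/5).
R3 ← R3 + 14/5·R1.
R4 ← R4 + 5/6·R1.
R2 ← R2 / (-1/6).
R1 ← R1 − 10/7·R2.
R3 ← R3 + 1/6·R2.
R4 ← R4 − 71/42·R2.
Swap R3 and R4.
R3 ← R3 / (591/70).
R1 ← R1 − 39/7·R3.
R2 ← R2 + 4·R3.
Row 4 reduces to 0 = -1, a contradiction. The system is inconsistent.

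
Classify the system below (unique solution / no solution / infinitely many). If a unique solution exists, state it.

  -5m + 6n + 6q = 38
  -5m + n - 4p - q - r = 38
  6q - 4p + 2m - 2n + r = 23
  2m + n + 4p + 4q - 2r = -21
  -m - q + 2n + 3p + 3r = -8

Row-reduce the augmented matrix:
R1 ← R1 / (-5).
R2 ← R2 + 5·R1.
R3 ← R3 − 2·R1.
R4 ← R4 − 2·R1.
R5 ← R5 + 1·R1.
R2 ← R2 / (-5).
R1 ← R1 + 6/5·R2.
R3 ← R3 − 2/5·R2.
R4 ← R4 − 17/5·R2.
R5 ← R5 − 4/5·R2.
R3 ← R3 / (-108/25).
R1 ← R1 − 24/25·R3.
R2 ← R2 − 4/5·R3.
R4 ← R4 − 32/25·R3.
R5 ← R5 − 59/25·R3.
R4 ← R4 / (107/27).
R1 ← R1 − 20/9·R4.
R2 ← R2 − 77/27·R4.
R3 ← R3 + 49/27·R4.
R5 ← R5 − 26/27·R4.
R5 ← R5 / (1681/428).
R1 ← R1 − 192/107·R5.
R2 ← R2 − 225/107·R5.
R3 ← R3 + 563/428·R5.
R4 ← R4 + 65/107·R5.
Reading off the reduced rows gives m = -4, n = 1, p = -5, q = 2, r = 1.

m = -4, n = 1, p = -5, q = 2, r = 1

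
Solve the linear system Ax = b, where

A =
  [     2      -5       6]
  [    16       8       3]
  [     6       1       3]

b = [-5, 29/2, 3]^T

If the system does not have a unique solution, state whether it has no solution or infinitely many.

Row-reduce:
R1 ← R1 / (2).
R2 ← R2 − 16·R1.
R3 ← R3 − 6·R1.
R2 ← R2 / (48).
R1 ← R1 + 5/2·R2.
R3 ← R3 − 16·R2.
Row 3 reduces to 0 = -1/6, a contradiction. The system is inconsistent.

no solution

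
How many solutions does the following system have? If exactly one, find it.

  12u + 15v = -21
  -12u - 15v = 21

Row-reduce:
R1 ← R1 / (12).
R2 ← R2 + 12·R1.
Rank is 1 with 2 unknowns, leaving v free.

infinitely many solutions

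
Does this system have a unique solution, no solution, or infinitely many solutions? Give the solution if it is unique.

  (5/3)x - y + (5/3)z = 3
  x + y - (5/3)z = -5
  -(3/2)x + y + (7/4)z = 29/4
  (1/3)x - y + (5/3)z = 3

no solution

Row-reduce:
R1 ← R1 / (5/3).
R2 ← R2 − 1·R1.
R3 ← R3 + 3/2·R1.
R4 ← R4 − 1/3·R1.
R2 ← R2 / (8/5).
R1 ← R1 + 3/5·R2.
R3 ← R3 − 1/10·R2.
R4 ← R4 + 4/5·R2.
R3 ← R3 / (41/12).
R2 ← R2 + 5/3·R3.
Row 4 reduces to 0 = -1, a contradiction. The system is inconsistent.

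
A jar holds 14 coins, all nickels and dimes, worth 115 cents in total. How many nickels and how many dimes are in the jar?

nickels: 5, dimes: 9

Let n = nickels, d = dimes.
  n + d = 14
  5n + 10d = 115
Row-reduce the augmented matrix:
R2 ← R2 − 5·R1.
R2 ← R2 / (5).
R1 ← R1 − 1·R2.
Reading off the reduced rows gives n = 5, d = 9.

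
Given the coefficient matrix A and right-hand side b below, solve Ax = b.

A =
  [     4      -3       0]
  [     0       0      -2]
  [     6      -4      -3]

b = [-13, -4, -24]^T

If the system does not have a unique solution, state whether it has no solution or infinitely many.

x_1 = -1, x_2 = 3, x_3 = 2

Row-reduce the augmented matrix:
R1 ← R1 / (4).
R3 ← R3 − 6·R1.
Swap R2 and R3.
R2 ← R2 / (1/2).
R1 ← R1 + 3/4·R2.
R3 ← R3 / (-2).
R1 ← R1 + 9/2·R3.
R2 ← R2 + 6·R3.
Reading off the reduced rows gives x_1 = -1, x_2 = 3, x_3 = 2.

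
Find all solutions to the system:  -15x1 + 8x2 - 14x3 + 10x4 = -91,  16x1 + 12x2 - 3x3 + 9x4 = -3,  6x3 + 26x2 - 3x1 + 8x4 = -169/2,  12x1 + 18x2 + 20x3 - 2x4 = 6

no solution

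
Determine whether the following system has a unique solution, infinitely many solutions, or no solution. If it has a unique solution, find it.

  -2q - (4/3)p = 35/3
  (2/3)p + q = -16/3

no solution

Row-reduce:
R1 ← R1 / (-4/3).
R2 ← R2 − 2/3·R1.
Row 2 reduces to 0 = 1/2, a contradiction. The system is inconsistent.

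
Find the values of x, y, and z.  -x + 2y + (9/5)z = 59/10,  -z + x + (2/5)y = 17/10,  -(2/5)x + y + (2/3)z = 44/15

x = 1, y = 3, z = 1/2

Row-reduce the augmented matrix:
R1 ← R1 / (-1).
R2 ← R2 − 1·R1.
R3 ← R3 + 2/5·R1.
R2 ← R2 / (12/5).
R1 ← R1 + 2·R2.
R3 ← R3 − 1/5·R2.
R3 ← R3 / (-3/25).
R1 ← R1 + 17/15·R3.
R2 ← R2 − 1/3·R3.
Reading off the reduced rows gives x = 1, y = 3, z = 1/2.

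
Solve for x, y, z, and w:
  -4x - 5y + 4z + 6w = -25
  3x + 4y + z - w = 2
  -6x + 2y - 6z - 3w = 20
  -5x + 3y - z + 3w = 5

Row-reduce the augmented matrix:
R1 ← R1 / (-4).
R2 ← R2 − 3·R1.
R3 ← R3 + 6·R1.
R4 ← R4 + 5·R1.
R2 ← R2 / (1/4).
R1 ← R1 − 5/4·R2.
R3 ← R3 − 19/2·R2.
R4 ← R4 − 37/4·R2.
R3 ← R3 / (-164).
R1 ← R1 + 21·R3.
R2 ← R2 − 16·R3.
R4 ← R4 + 154·R3.
R4 ← R4 / (177/82).
R1 ← R1 + 71/164·R4.
R2 ← R2 + 6/41·R4.
R3 ← R3 − 145/164·R4.
Reading off the reduced rows gives x = 2, y = 1, z = -6, w = 2.

x = 2, y = 1, z = -6, w = 2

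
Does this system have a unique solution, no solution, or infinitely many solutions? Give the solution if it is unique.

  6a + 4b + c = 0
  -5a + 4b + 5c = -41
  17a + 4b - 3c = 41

infinitely many solutions

Row-reduce:
R1 ← R1 / (6).
R2 ← R2 + 5·R1.
R3 ← R3 − 17·R1.
R2 ← R2 / (22/3).
R1 ← R1 − 2/3·R2.
R3 ← R3 + 22/3·R2.
Rank is 2 with 3 unknowns, leaving c free.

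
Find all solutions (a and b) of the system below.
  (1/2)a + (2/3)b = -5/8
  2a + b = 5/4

a = 7/4, b = -9/4

Row-reduce the augmented matrix:
R1 ← R1 / (1/2).
R2 ← R2 − 2·R1.
R2 ← R2 / (-5/3).
R1 ← R1 − 4/3·R2.
Reading off the reduced rows gives a = 7/4, b = -9/4.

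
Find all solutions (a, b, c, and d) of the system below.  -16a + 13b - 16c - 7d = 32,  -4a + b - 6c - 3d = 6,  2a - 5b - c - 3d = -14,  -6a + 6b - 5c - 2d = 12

no solution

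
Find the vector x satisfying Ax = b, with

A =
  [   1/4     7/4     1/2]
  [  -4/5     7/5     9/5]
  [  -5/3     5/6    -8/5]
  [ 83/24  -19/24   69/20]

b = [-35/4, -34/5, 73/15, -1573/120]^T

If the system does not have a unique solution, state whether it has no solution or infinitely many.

no solution

Row-reduce:
R1 ← R1 / (1/4).
R2 ← R2 + 4/5·R1.
R3 ← R3 + 5/3·R1.
R4 ← R4 − 83/24·R1.
R2 ← R2 / (7).
R1 ← R1 − 7·R2.
R3 ← R3 − 25/2·R2.
R4 ← R4 + 25·R2.
R3 ← R3 / (-911/210).
R1 ← R1 + 7/5·R3.
R2 ← R2 − 17/35·R3.
R4 ← R4 − 911/105·R3.
Row 4 reduces to 0 = 1, a contradiction. The system is inconsistent.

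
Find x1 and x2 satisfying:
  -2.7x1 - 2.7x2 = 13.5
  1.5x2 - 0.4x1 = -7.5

x1 = 0, x2 = -5

Row-reduce the augmented matrix:
R1 ← R1 / (-27/10).
R2 ← R2 + 2/5·R1.
R2 ← R2 / (19/10).
R1 ← R1 − 1·R2.
Reading off the reduced rows gives x1 = 0, x2 = -5.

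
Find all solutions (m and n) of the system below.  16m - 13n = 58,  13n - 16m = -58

infinitely many solutions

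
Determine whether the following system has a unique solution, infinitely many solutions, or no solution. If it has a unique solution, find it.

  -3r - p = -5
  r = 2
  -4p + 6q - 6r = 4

Row-reduce the augmented matrix:
R1 ← R1 / (-1).
R3 ← R3 + 4·R1.
Swap R2 and R3.
R2 ← R2 / (6).
R1 ← R1 − 3·R3.
R2 ← R2 − 1·R3.
Reading off the reduced rows gives p = -1, q = 2, r = 2.

p = -1, q = 2, r = 2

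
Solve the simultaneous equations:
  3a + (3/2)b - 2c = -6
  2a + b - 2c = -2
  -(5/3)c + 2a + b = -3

infinitely many solutions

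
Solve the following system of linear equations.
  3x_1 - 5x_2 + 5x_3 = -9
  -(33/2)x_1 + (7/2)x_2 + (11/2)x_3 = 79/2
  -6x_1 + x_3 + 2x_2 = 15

Row-reduce:
R1 ← R1 / (3).
R2 ← R2 + 33/2·R1.
R3 ← R3 + 6·R1.
R2 ← R2 / (-24).
R1 ← R1 + 5/3·R2.
R3 ← R3 + 8·R2.
Row 3 reduces to 0 = 1/3, a contradiction. The system is inconsistent.

no solution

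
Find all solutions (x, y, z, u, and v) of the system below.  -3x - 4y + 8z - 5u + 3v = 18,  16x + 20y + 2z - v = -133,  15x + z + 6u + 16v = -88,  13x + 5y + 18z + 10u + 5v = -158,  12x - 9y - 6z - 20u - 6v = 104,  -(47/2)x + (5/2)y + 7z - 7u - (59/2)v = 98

no solution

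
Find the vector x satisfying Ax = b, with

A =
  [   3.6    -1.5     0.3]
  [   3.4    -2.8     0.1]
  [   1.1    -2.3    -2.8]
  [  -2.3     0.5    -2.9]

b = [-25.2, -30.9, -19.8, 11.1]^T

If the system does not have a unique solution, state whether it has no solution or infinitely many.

x_1 = -5, x_2 = 5, x_3 = 1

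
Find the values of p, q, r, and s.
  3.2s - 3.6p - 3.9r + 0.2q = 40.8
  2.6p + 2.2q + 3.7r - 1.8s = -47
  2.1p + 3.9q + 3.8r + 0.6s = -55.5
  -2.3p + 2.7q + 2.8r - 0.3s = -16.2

Row-reduce the augmented matrix:
R1 ← R1 / (-18/5).
R2 ← R2 − 13/5·R1.
R3 ← R3 − 21/10·R1.
R4 ← R4 + 23/10·R1.
R2 ← R2 / (211/90).
R1 ← R1 + 1/18·R2.
R3 ← R3 − 241/60·R2.
R4 ← R4 − 463/180·R2.
R3 ← R3 / (49/4220).
R1 ← R1 − 233/211·R3.
R2 ← R2 − 159/422·R3.
R4 ← R4 − 18241/4220·R3.
R4 ← R4 / (-291637/490).
R1 ← R1 + 7457/49·R4.
R2 ← R2 + 2519/49·R4.
R3 ← R3 − 6714/49·R4.
Reading off the reduced rows gives p = -6, q = -5, r = -6, s = -1.

p = -6, q = -5, r = -6, s = -1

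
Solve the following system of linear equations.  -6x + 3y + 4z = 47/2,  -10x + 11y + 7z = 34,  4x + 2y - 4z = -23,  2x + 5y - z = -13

x = -11/4, y = -1, z = 5/2

Row-reduce the augmented matrix:
R1 ← R1 / (-6).
R2 ← R2 + 10·R1.
R3 ← R3 − 4·R1.
R4 ← R4 − 2·R1.
R2 ← R2 / (6).
R1 ← R1 + 1/2·R2.
R3 ← R3 − 4·R2.
R4 ← R4 − 6·R2.
R3 ← R3 / (-14/9).
R1 ← R1 + 23/36·R3.
R2 ← R2 − 1/18·R3.
R4 reduces to 0 = 0, so the extra equation is consistent.
Reading off the reduced rows gives x = -11/4, y = -1, z = 5/2.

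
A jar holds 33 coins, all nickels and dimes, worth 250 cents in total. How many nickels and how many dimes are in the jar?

nickels: 16, dimes: 17

Let n = nickels, d = dimes.
  d + n = 33
  5n + 10d = 250
Row-reduce the augmented matrix:
R2 ← R2 − 5·R1.
R2 ← R2 / (5).
R1 ← R1 − 1·R2.
Reading off the reduced rows gives n = 16, d = 17.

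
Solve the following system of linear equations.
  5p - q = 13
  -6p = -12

p = 2, q = -3

Row-reduce the augmented matrix:
R1 ← R1 / (5).
R2 ← R2 + 6·R1.
R2 ← R2 / (-6/5).
R1 ← R1 + 1/5·R2.
Reading off the reduced rows gives p = 2, q = -3.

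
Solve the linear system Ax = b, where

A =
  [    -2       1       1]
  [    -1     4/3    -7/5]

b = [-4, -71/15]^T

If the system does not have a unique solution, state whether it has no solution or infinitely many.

Row-reduce:
R1 ← R1 / (-2).
R2 ← R2 + 1·R1.
R2 ← R2 / (5/6).
R1 ← R1 + 1/2·R2.
Rank is 2 with 3 unknowns, leaving x_3 free.

infinitely many solutions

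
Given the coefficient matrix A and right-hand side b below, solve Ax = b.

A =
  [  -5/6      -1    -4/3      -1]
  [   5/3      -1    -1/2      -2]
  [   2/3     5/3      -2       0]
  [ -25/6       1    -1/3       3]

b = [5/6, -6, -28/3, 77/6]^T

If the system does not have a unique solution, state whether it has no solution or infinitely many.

infinitely many solutions

Row-reduce:
R1 ← R1 / (-5/6).
R2 ← R2 − 5/3·R1.
R3 ← R3 − 2/3·R1.
R4 ← R4 + 25/6·R1.
R2 ← R2 / (-3).
R1 ← R1 − 6/5·R2.
R3 ← R3 − 13/15·R2.
R4 ← R4 − 6·R2.
R3 ← R3 / (-215/54).
R1 ← R1 − 1/3·R3.
R2 ← R2 − 19/18·R3.
Rank is 3 with 4 unknowns, leaving x_4 free.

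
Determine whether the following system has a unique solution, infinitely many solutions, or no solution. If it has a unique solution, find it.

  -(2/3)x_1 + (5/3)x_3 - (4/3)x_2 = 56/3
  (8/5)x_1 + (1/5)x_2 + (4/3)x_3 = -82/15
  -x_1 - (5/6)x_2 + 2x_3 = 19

Row-reduce the augmented matrix:
R1 ← R1 / (-2/3).
R2 ← R2 − 8/5·R1.
R3 ← R3 + 1·R1.
R2 ← R2 / (-3).
R1 ← R1 − 2·R2.
R3 ← R3 − 7/6·R2.
R3 ← R3 / (85/54).
R1 ← R1 − 19/18·R3.
R2 ← R2 + 16/9·R3.
Reading off the reduced rows gives x_1 = -6, x_2 = -6, x_3 = 4.

x_1 = -6, x_2 = -6, x_3 = 4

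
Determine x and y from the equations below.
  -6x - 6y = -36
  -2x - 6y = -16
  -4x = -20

x = 5, y = 1

Row-reduce the augmented matrix:
R1 ← R1 / (-6).
R2 ← R2 + 2·R1.
R3 ← R3 + 4·R1.
R2 ← R2 / (-4).
R1 ← R1 − 1·R2.
R3 ← R3 − 4·R2.
R3 reduces to 0 = 0, so the extra equation is consistent.
Reading off the reduced rows gives x = 5, y = 1.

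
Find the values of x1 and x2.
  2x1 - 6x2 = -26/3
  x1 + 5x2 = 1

Row-reduce the augmented matrix:
R1 ← R1 / (2).
R2 ← R2 − 1·R1.
R2 ← R2 / (8).
R1 ← R1 + 3·R2.
Reading off the reduced rows gives x1 = -7/3, x2 = 2/3.

x1 = -7/3, x2 = 2/3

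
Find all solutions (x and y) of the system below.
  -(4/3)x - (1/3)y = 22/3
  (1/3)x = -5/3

x = -5, y = -2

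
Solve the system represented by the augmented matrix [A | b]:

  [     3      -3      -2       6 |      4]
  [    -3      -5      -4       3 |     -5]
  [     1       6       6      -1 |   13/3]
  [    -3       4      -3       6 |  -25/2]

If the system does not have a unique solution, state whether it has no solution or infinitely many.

Row-reduce the augmented matrix:
R1 ← R1 / (3).
R2 ← R2 + 3·R1.
R3 ← R3 − 1·R1.
R4 ← R4 + 3·R1.
R2 ← R2 / (-8).
R1 ← R1 + 1·R2.
R3 ← R3 − 7·R2.
R4 ← R4 − 1·R2.
R3 ← R3 / (17/12).
R1 ← R1 − 1/12·R3.
R2 ← R2 − 3/4·R3.
R4 ← R4 + 23/4·R3.
R4 ← R4 / (1119/34).
R1 ← R1 − 10/17·R4.
R2 ← R2 + 63/17·R4.
R3 ← R3 − 117/34·R4.
Reading off the reduced rows gives x_1 = 4/3, x_2 = -1, x_3 = 3/2, x_4 = 0.

x_1 = 4/3, x_2 = -1, x_3 = 3/2, x_4 = 0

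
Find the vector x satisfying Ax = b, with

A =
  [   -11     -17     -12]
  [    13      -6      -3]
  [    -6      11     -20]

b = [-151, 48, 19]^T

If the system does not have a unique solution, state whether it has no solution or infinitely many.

x_1 = 6, x_2 = 5, x_3 = 0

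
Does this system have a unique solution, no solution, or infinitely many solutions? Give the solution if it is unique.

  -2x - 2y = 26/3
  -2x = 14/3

Row-reduce the augmented matrix:
R1 ← R1 / (-2).
R2 ← R2 + 2·R1.
R2 ← R2 / (2).
R1 ← R1 − 1·R2.
Reading off the reduced rows gives x = -7/3, y = -2.

x = -7/3, y = -2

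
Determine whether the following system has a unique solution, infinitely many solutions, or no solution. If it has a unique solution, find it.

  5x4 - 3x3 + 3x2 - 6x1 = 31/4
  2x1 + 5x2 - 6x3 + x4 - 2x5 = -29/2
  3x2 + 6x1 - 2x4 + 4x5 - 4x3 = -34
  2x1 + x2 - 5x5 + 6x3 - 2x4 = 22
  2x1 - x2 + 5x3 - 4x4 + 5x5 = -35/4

Row-reduce the augmented matrix:
R1 ← R1 / (-6).
R2 ← R2 − 2·R1.
R3 ← R3 − 6·R1.
R4 ← R4 − 2·R1.
R5 ← R5 − 2·R1.
R2 ← R2 / (6).
R1 ← R1 + 1/2·R2.
R3 ← R3 − 6·R2.
R4 ← R4 − 2·R2.
Swap R3 and R4.
R3 ← R3 / (22/3).
R1 ← R1 + 1/12·R3.
R2 ← R2 + 7/6·R3.
R5 ← R5 − 4·R3.
R4 ← R4 / (1/3).
R1 ← R1 + 5/8·R4.
R2 ← R2 − 1/4·R4.
R3 ← R3 + 1/6·R4.
R5 ← R5 + 5/3·R4.
R5 ← R5 / (411/11).
R1 ← R1 − 971/88·R5.
R2 ← R2 + 243/44·R5.
R3 ← R3 − 53/22·R5.
R4 ← R4 − 18·R5.
Reading off the reduced rows gives x1 = -5/4, x2 = -1/2, x3 = 11/4, x4 = 2, x5 = -5/2.

x1 = -5/4, x2 = -1/2, x3 = 11/4, x4 = 2, x5 = -5/2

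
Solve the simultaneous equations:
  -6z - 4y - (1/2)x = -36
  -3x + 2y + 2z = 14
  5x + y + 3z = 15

Row-reduce:
R1 ← R1 / (-1/2).
R2 ← R2 + 3·R1.
R3 ← R3 − 5·R1.
R2 ← R2 / (26).
R1 ← R1 − 8·R2.
R3 ← R3 + 39·R2.
Rank is 2 with 3 unknowns, leaving z free.

infinitely many solutions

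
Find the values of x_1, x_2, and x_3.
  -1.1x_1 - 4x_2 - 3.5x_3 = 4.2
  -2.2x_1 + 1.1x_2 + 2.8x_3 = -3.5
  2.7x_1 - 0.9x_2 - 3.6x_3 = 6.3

x_1 = -2, x_2 = 3, x_3 = -4

Row-reduce the augmented matrix:
R1 ← R1 / (-11/10).
R2 ← R2 + 11/5·R1.
R3 ← R3 − 27/10·R1.
R2 ← R2 / (91/10).
R1 ← R1 − 40/11·R2.
R3 ← R3 + 1179/110·R2.
R3 ← R3 / (-927/1430).
R1 ← R1 + 105/143·R3.
R2 ← R2 − 14/13·R3.
Reading off the reduced rows gives x_1 = -2, x_2 = 3, x_3 = -4.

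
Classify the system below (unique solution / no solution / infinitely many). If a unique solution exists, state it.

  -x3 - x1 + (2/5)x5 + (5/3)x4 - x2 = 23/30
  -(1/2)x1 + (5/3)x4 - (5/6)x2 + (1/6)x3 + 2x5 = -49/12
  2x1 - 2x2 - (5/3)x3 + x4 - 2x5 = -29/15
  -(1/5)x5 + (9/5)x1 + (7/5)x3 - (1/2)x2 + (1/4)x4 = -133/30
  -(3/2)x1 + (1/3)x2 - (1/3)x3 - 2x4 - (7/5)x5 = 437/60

Row-reduce the augmented matrix:
R1 ← R1 / (-1).
R2 ← R2 + 1/2·R1.
R3 ← R3 − 2·R1.
R4 ← R4 − 9/5·R1.
R5 ← R5 + 3/2·R1.
R2 ← R2 / (-1/3).
R1 ← R1 − 1·R2.
R3 ← R3 + 4·R2.
R4 ← R4 + 23/10·R2.
R5 ← R5 − 11/6·R2.
R3 ← R3 / (-35/3).
R1 ← R1 − 3·R3.
R2 ← R2 + 2·R3.
R4 ← R4 + 5·R3.
R5 ← R5 − 29/6·R3.
R4 ← R4 / (-1/14).
R1 ← R1 + 131/210·R4.
R2 ← R2 + 107/70·R4.
R3 ← R3 − 17/35·R4.
R5 ← R5 + 317/140·R4.
R5 ← R5 / (6593/100).
R1 ← R1 − 2659/150·R5.
R2 ← R2 − 2203/50·R5.
R3 ← R3 + 313/25·R5.
R4 ← R4 − 149/5·R5.
Reading off the reduced rows gives x1 = -5/2, x2 = 4/5, x3 = 0, x4 = 0, x5 = -7/3.

x1 = -5/2, x2 = 4/5, x3 = 0, x4 = 0, x5 = -7/3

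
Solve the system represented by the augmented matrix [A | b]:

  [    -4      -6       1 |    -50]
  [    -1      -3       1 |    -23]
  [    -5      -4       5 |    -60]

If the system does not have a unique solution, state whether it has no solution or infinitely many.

x_1 = 4, x_2 = 5, x_3 = -4

Row-reduce the augmented matrix:
R1 ← R1 / (-4).
R2 ← R2 + 1·R1.
R3 ← R3 + 5·R1.
R2 ← R2 / (-3/2).
R1 ← R1 − 3/2·R2.
R3 ← R3 − 7/2·R2.
R3 ← R3 / (11/2).
R1 ← R1 − 1/2·R3.
R2 ← R2 + 1/2·R3.
Reading off the reduced rows gives x_1 = 4, x_2 = 5, x_3 = -4.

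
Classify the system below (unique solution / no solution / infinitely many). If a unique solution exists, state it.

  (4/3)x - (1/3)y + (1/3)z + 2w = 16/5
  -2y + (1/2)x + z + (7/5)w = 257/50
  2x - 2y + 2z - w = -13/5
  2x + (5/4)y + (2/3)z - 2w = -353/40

Row-reduce the augmented matrix:
R1 ← R1 / (4/3).
R2 ← R2 − 1/2·R1.
R3 ← R3 − 2·R1.
R4 ← R4 − 2·R1.
R2 ← R2 / (-15/8).
R1 ← R1 + 1/4·R2.
R3 ← R3 + 3/2·R2.
R4 ← R4 − 7/4·R2.
R3 ← R3 / (4/5).
R1 ← R1 − 2/15·R3.
R2 ← R2 + 7/15·R3.
R4 ← R4 − 59/60·R3.
R4 ← R4 / (93/80).
R1 ← R1 − 13/6·R4.
R2 ← R2 + 179/60·R4.
R3 ← R3 + 113/20·R4.
Reading off the reduced rows gives x = -2, y = -1/2, z = 3/2, w = 13/5.

x = -2, y = -1/2, z = 3/2, w = 13/5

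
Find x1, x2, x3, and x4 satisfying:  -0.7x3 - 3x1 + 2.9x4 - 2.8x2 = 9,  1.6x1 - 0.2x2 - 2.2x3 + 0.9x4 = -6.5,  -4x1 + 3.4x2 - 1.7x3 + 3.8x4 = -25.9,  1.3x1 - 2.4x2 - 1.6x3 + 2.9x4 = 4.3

x1 = 0, x2 = -5, x3 = 3, x4 = -1

Row-reduce the augmented matrix:
R1 ← R1 / (-3).
R2 ← R2 − 8/5·R1.
R3 ← R3 + 4·R1.
R4 ← R4 − 13/10·R1.
R2 ← R2 / (-127/75).
R1 ← R1 − 14/15·R2.
R3 ← R3 − 107/15·R2.
R4 ← R4 + 271/75·R2.
R3 ← R3 / (-14741/1270).
R1 ← R1 + 301/254·R3.
R2 ← R2 − 193/127·R3.
R4 ← R4 − 9113/2540·R3.
R4 ← R4 / (309723/147410).
R1 ← R1 + 9782/14741·R4.
R2 ← R2 + 3071/29482·R4.
R3 ← R3 + 13005/14741·R4.
Reading off the reduced rows gives x1 = 0, x2 = -5, x3 = 3, x4 = -1.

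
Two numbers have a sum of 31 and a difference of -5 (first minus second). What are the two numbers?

first number: 13, second number: 18

Let x = first number, y = second number.
  x + y = 31
  x - y = -5
Row-reduce the augmented matrix:
R2 ← R2 − 1·R1.
R2 ← R2 / (-2).
R1 ← R1 − 1·R2.
Reading off the reduced rows gives x = 13, y = 18.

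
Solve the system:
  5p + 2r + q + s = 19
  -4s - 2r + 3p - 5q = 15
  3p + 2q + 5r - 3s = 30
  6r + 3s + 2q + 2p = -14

p = 5, q = 6, r = -3, s = -6

Row-reduce the augmented matrix:
R1 ← R1 / (5).
R2 ← R2 − 3·R1.
R3 ← R3 − 3·R1.
R4 ← R4 − 2·R1.
R2 ← R2 / (-28/5).
R1 ← R1 − 1/5·R2.
R3 ← R3 − 7/5·R2.
R4 ← R4 − 8/5·R2.
R3 ← R3 / (3).
R1 ← R1 − 2/7·R3.
R2 ← R2 − 4/7·R3.
R4 ← R4 − 30/7·R3.
R4 ← R4 / (113/14).
R1 ← R1 − 41/84·R4.
R2 ← R2 − 145/84·R4.
R3 ← R3 + 19/12·R4.
Reading off the reduced rows gives p = 5, q = 6, r = -3, s = -6.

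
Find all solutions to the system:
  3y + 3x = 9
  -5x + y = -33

x = 6, y = -3

Row-reduce the augmented matrix:
R1 ← R1 / (3).
R2 ← R2 + 5·R1.
R2 ← R2 / (6).
R1 ← R1 − 1·R2.
Reading off the reduced rows gives x = 6, y = -3.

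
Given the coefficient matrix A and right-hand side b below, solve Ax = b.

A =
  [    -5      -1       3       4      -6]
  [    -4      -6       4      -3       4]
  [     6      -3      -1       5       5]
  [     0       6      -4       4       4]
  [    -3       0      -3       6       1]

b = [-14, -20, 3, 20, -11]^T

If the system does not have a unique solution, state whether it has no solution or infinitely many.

Row-reduce the augmented matrix:
R1 ← R1 / (-5).
R2 ← R2 + 4·R1.
R3 ← R3 − 6·R1.
R5 ← R5 + 3·R1.
R2 ← R2 / (-26/5).
R1 ← R1 − 1/5·R2.
R3 ← R3 + 21/5·R2.
R4 ← R4 − 6·R2.
R5 ← R5 − 3/5·R2.
R3 ← R3 / (17/13).
R1 ← R1 + 7/13·R3.
R2 ← R2 + 4/13·R3.
R4 ← R4 + 28/13·R3.
R5 ← R5 + 60/13·R3.
R4 ← R4 / (361/17).
R1 ← R1 − 86/17·R4.
R2 ← R2 − 159/34·R4.
R3 ← R3 − 385/34·R4.
R5 ← R5 − 1875/34·R4.
R5 ← R5 / (-8729/361).
R1 ← R1 + 727/361·R5.
R2 ← R2 + 1308/361·R5.
R3 ← R3 + 2343/361·R5.
R4 ← R4 + 20/361·R5.
Reading off the reduced rows gives x_1 = 2, x_2 = 4, x_3 = 2, x_4 = 0, x_5 = 1.

x_1 = 2, x_2 = 4, x_3 = 2, x_4 = 0, x_5 = 1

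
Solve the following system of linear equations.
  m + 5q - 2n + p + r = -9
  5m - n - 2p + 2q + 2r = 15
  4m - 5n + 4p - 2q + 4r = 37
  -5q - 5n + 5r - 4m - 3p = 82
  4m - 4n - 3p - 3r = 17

m = 0, n = -5, p = -4, q = -4, r = 5

Row-reduce the augmented matrix:
R2 ← R2 − 5·R1.
R3 ← R3 − 4·R1.
R4 ← R4 + 4·R1.
R5 ← R5 − 4·R1.
R2 ← R2 / (9).
R1 ← R1 + 2·R2.
R3 ← R3 − 3·R2.
R4 ← R4 + 13·R2.
R5 ← R5 − 4·R2.
R3 ← R3 / (7/3).
R1 ← R1 + 5/9·R3.
R2 ← R2 + 7/9·R3.
R4 ← R4 + 82/9·R3.
R5 ← R5 + 35/9·R3.
R4 ← R4 / (-1558/21).
R1 ← R1 + 74/21·R4.
R2 ← R2 + 22/3·R4.
R3 ← R3 + 43/7·R4.
R5 ← R5 + 101/3·R4.
R5 ← R5 / (-6146/779).
R1 ← R1 − 128/779·R5.
R2 ← R2 + 660/779·R5.
R3 ← R3 + 219/779·R5.
R4 ← R4 + 90/779·R5.
Reading off the reduced rows gives m = 0, n = -5, p = -4, q = -4, r = 5.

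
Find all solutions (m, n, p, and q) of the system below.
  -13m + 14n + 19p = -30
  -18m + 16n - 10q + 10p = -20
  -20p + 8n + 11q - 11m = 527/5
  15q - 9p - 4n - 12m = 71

m = -1, n = 1, p = -3, q = 12/5

Row-reduce the augmented matrix:
R1 ← R1 / (-13).
R2 ← R2 + 18·R1.
R3 ← R3 + 11·R1.
R4 ← R4 + 12·R1.
R2 ← R2 / (-44/13).
R1 ← R1 + 14/13·R2.
R3 ← R3 + 50/13·R2.
R4 ← R4 + 220/13·R2.
R3 ← R3 / (-193/11).
R1 ← R1 − 41/11·R3.
R2 ← R2 − 53/11·R3.
R4 ← R4 − 55·R3.
R4 ← R4 / (26075/193).
R1 ← R1 − 1531/193·R4.
R2 ← R2 − 3511/386·R4.
R3 ← R3 + 246/193·R4.
Reading off the reduced rows gives m = -1, n = 1, p = -3, q = 12/5.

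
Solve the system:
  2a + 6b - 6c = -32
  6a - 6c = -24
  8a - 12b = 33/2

Row-reduce:
R1 ← R1 / (2).
R2 ← R2 − 6·R1.
R3 ← R3 − 8·R1.
R2 ← R2 / (-18).
R1 ← R1 − 3·R2.
R3 ← R3 + 36·R2.
Row 3 reduces to 0 = 1/2, a contradiction. The system is inconsistent.

no solution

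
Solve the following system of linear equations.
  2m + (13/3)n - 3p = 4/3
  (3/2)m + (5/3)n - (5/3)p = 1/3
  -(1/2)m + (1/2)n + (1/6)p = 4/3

no solution

Row-reduce:
R1 ← R1 / (2).
R2 ← R2 − 3/2·R1.
R3 ← R3 + 1/2·R1.
R2 ← R2 / (-19/12).
R1 ← R1 − 13/6·R2.
R3 ← R3 − 19/12·R2.
Row 3 reduces to 0 = 1, a contradiction. The system is inconsistent.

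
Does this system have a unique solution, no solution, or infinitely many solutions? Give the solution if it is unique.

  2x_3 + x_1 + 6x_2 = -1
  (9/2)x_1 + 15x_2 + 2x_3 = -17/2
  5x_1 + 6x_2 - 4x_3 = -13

Row-reduce:
R2 ← R2 − 9/2·R1.
R3 ← R3 − 5·R1.
R2 ← R2 / (-12).
R1 ← R1 − 6·R2.
R3 ← R3 + 24·R2.
Rank is 2 with 3 unknowns, leaving x_3 free.

infinitely many solutions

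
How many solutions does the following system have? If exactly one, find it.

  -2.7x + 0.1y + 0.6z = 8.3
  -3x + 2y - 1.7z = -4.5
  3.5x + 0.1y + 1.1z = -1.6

x = -2, y = -1, z = 5

Row-reduce the augmented matrix:
R1 ← R1 / (-27/10).
R2 ← R2 + 3·R1.
R3 ← R3 − 7/2·R1.
R2 ← R2 / (17/9).
R1 ← R1 + 1/27·R2.
R3 ← R3 − 31/135·R2.
R3 ← R3 / (2761/1275).
R1 ← R1 + 137/510·R3.
R2 ← R2 + 213/170·R3.
Reading off the reduced rows gives x = -2, y = -1, z = 5.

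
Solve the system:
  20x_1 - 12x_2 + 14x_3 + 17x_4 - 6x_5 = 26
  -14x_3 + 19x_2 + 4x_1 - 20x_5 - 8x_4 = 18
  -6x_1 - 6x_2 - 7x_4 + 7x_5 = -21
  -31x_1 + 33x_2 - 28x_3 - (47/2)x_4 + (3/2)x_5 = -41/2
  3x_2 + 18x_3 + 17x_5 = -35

infinitely many solutions

Row-reduce:
R1 ← R1 / (20).
R2 ← R2 − 4·R1.
R3 ← R3 + 6·R1.
R4 ← R4 + 31·R1.
R2 ← R2 / (107/5).
R1 ← R1 + 3/5·R2.
R3 ← R3 + 48/5·R2.
R4 ← R4 − 72/5·R2.
R5 ← R5 − 3·R2.
R3 ← R3 / (-357/107).
R1 ← R1 − 49/214·R3.
R2 ← R2 + 84/107·R3.
R4 ← R4 − 1071/214·R3.
R5 ← R5 − 2178/107·R3.
Swap R4 and R5.
R4 ← R4 / (-4902/119).
R1 ← R1 − 5/102·R4.
R2 ← R2 − 19/17·R4.
R3 ← R3 − 1501/714·R4.
Rank is 4 with 5 unknowns, leaving x_5 free.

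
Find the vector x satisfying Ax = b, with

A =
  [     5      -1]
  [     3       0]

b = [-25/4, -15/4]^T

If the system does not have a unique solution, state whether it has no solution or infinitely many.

x_1 = -5/4, x_2 = 0

Row-reduce the augmented matrix:
R1 ← R1 / (5).
R2 ← R2 − 3·R1.
R2 ← R2 / (3/5).
R1 ← R1 + 1/5·R2.
Reading off the reduced rows gives x_1 = -5/4, x_2 = 0.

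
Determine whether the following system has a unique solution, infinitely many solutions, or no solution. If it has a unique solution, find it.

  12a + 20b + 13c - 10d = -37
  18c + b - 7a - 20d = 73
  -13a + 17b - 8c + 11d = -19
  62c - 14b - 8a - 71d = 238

Row-reduce:
R1 ← R1 / (12).
R2 ← R2 + 7·R1.
R3 ← R3 + 13·R1.
R4 ← R4 + 8·R1.
R2 ← R2 / (38/3).
R1 ← R1 − 5/3·R2.
R3 ← R3 − 116/3·R2.
R4 ← R4 + 2/3·R2.
R3 ← R3 / (-5473/76).
R1 ← R1 + 347/152·R3.
R2 ← R2 − 307/152·R3.
R4 ← R4 − 5473/76·R3.
Rank is 3 with 4 unknowns, leaving d free.

infinitely many solutions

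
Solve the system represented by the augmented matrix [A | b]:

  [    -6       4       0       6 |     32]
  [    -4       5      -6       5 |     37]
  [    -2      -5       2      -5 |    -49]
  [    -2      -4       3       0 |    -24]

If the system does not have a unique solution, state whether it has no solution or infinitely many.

x_1 = 2, x_2 = 5, x_3 = 0, x_4 = 4

Row-reduce the augmented matrix:
R1 ← R1 / (-6).
R2 ← R2 + 4·R1.
R3 ← R3 + 2·R1.
R4 ← R4 + 2·R1.
R2 ← R2 / (7/3).
R1 ← R1 + 2/3·R2.
R3 ← R3 + 19/3·R2.
R4 ← R4 + 16/3·R2.
R3 ← R3 / (-100/7).
R1 ← R1 + 12/7·R3.
R2 ← R2 + 18/7·R3.
R4 ← R4 + 75/7·R3.
R4 ← R4 / (7/2).
R1 ← R1 + 1/5·R4.
R2 ← R2 − 6/5·R4.
R3 ← R3 − 3/10·R4.
Reading off the reduced rows gives x_1 = 2, x_2 = 5, x_3 = 0, x_4 = 4.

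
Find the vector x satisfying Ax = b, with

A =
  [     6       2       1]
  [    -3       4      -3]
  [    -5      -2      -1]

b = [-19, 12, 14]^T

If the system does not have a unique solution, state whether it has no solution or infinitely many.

x_1 = -5, x_2 = 3, x_3 = 5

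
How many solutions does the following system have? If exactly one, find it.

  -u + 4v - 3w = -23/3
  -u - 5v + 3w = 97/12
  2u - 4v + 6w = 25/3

Row-reduce the augmented matrix:
R1 ← R1 / (-1).
R2 ← R2 + 1·R1.
R3 ← R3 − 2·R1.
R2 ← R2 / (-9).
R1 ← R1 + 4·R2.
R3 ← R3 − 4·R2.
R3 ← R3 / (8/3).
R1 ← R1 − 1/3·R3.
R2 ← R2 + 2/3·R3.
Reading off the reduced rows gives u = 2/3, v = -7/4, w = 0.

u = 2/3, v = -7/4, w = 0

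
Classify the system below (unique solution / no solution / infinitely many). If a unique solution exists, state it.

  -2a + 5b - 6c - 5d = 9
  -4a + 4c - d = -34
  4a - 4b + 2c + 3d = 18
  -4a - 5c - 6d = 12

Row-reduce the augmented matrix:
R1 ← R1 / (-2).
R2 ← R2 + 4·R1.
R3 ← R3 − 4·R1.
R4 ← R4 + 4·R1.
R2 ← R2 / (-10).
R1 ← R1 + 5/2·R2.
R3 ← R3 − 6·R2.
R4 ← R4 + 10·R2.
R3 ← R3 / (-2/5).
R1 ← R1 + 1·R3.
R2 ← R2 + 8/5·R3.
R4 ← R4 + 9·R3.
R4 ← R4 / (31).
R1 ← R1 − 17/4·R4.
R2 ← R2 − 11/2·R4.
R3 ← R3 − 4·R4.
Reading off the reduced rows gives a = 5, b = -3, c = -4, d = -2.

a = 5, b = -3, c = -4, d = -2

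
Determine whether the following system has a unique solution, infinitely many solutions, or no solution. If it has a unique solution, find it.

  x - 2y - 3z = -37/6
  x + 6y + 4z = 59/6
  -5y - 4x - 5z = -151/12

x = 1/3, y = 1/4, z = 2

Row-reduce the augmented matrix:
R2 ← R2 − 1·R1.
R3 ← R3 + 4·R1.
R2 ← R2 / (8).
R1 ← R1 + 2·R2.
R3 ← R3 + 13·R2.
R3 ← R3 / (-45/8).
R1 ← R1 + 5/4·R3.
R2 ← R2 − 7/8·R3.
Reading off the reduced rows gives x = 1/3, y = 1/4, z = 2.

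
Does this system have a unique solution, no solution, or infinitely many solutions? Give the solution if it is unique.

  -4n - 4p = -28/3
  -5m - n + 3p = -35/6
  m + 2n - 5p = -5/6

m = 3/2, n = 4/3, p = 1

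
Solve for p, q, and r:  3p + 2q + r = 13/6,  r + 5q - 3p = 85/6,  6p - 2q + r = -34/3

p = -1/2, q = 3, r = -7/3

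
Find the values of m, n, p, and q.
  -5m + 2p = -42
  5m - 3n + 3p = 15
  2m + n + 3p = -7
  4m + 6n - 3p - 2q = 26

m = 6, n = -1, p = -6, q = 5

Row-reduce the augmented matrix:
R1 ← R1 / (-5).
R2 ← R2 − 5·R1.
R3 ← R3 − 2·R1.
R4 ← R4 − 4·R1.
R2 ← R2 / (-3).
R3 ← R3 − 1·R2.
R4 ← R4 − 6·R2.
R3 ← R3 / (82/15).
R1 ← R1 + 2/5·R3.
R2 ← R2 + 5/3·R3.
R4 ← R4 − 43/5·R3.
R4 ← R4 / (-2).
Reading off the reduced rows gives m = 6, n = -1, p = -6, q = 5.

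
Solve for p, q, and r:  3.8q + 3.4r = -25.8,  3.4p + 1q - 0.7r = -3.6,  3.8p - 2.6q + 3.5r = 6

p = 0, q = -5, r = -2

Row-reduce the augmented matrix:
Swap R1 and R2.
R1 ← R1 / (17/5).
R3 ← R3 − 19/5·R1.
R2 ← R2 / (19/5).
R1 ← R1 − 5/17·R2.
R3 ← R3 + 316/85·R2.
R3 ← R3 / (12288/1615).
R1 ← R1 + 303/646·R3.
R2 ← R2 − 17/19·R3.
Reading off the reduced rows gives p = 0, q = -5, r = -2.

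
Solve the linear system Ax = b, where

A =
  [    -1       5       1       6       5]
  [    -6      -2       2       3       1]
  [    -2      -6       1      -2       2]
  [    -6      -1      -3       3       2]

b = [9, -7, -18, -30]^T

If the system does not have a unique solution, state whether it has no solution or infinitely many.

infinitely many solutions

Row-reduce:
R1 ← R1 / (-1).
R2 ← R2 + 6·R1.
R3 ← R3 + 2·R1.
R4 ← R4 + 6·R1.
R2 ← R2 / (-32).
R1 ← R1 + 5·R2.
R3 ← R3 + 16·R2.
R4 ← R4 + 31·R2.
R1 ← R1 + 3/8·R3.
R2 ← R2 − 1/8·R3.
R4 ← R4 + 41/8·R3.
R4 ← R4 / (377/32).
R1 ← R1 − 3/32·R4.
R2 ← R2 − 23/32·R4.
R3 ← R3 − 5/2·R4.
Rank is 4 with 5 unknowns, leaving x_5 free.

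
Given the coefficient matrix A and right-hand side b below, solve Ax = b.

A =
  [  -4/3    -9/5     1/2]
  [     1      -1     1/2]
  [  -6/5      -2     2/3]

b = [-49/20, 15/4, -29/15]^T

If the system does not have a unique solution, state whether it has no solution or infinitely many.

Row-reduce the augmented matrix:
R1 ← R1 / (-4/3).
R2 ← R2 − 1·R1.
R3 ← R3 + 6/5·R1.
R2 ← R2 / (-47/20).
R1 ← R1 − 27/20·R2.
R3 ← R3 + 19/50·R2.
R3 ← R3 / (53/705).
R1 ← R1 − 6/47·R3.
R2 ← R2 + 35/94·R3.
Reading off the reduced rows gives x_1 = 3, x_2 = -1, x_3 = -1/2.

x_1 = 3, x_2 = -1, x_3 = -1/2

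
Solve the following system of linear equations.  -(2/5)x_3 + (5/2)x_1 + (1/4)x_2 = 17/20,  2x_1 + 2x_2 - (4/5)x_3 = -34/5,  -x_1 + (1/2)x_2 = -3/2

no solution

Row-reduce:
R1 ← R1 / (5/2).
R2 ← R2 − 2·R1.
R3 ← R3 + 1·R1.
R2 ← R2 / (9/5).
R1 ← R1 − 1/10·R2.
R3 ← R3 − 3/5·R2.
Row 3 reduces to 0 = 4/3, a contradiction. The system is inconsistent.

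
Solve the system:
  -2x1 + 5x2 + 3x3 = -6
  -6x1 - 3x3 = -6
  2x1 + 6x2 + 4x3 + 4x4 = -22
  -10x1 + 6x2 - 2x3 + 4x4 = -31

Row-reduce:
R1 ← R1 / (-2).
R2 ← R2 + 6·R1.
R3 ← R3 − 2·R1.
R4 ← R4 + 10·R1.
R2 ← R2 / (-15).
R1 ← R1 + 5/2·R2.
R3 ← R3 − 11·R2.
R4 ← R4 + 19·R2.
R3 ← R3 / (-9/5).
R1 ← R1 − 1/2·R3.
R2 ← R2 − 4/5·R3.
R4 ← R4 + 9/5·R3.
Row 4 reduces to 0 = 3, a contradiction. The system is inconsistent.

no solution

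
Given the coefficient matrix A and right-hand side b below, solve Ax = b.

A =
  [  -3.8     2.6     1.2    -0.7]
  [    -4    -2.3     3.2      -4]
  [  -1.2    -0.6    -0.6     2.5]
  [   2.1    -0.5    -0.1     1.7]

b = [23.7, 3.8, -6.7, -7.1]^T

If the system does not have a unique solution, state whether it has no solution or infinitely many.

x_1 = -1, x_2 = 6, x_3 = 3, x_4 = -1

Row-reduce the augmented matrix:
R1 ← R1 / (-19/5).
R2 ← R2 + 4·R1.
R3 ← R3 + 6/5·R1.
R4 ← R4 − 21/10·R1.
R2 ← R2 / (-957/190).
R1 ← R1 + 13/19·R2.
R3 ← R3 + 27/19·R2.
R4 ← R4 − 89/95·R2.
R3 ← R3 / (-2433/1595).
R1 ← R1 + 554/957·R3.
R2 ← R2 + 368/957·R3.
R4 ← R4 − 8837/9570·R3.
R4 ← R4 / (42491/14598).
R1 ← R1 + 11015/14598·R4.
R2 ← R2 + 1972/7299·R4.
R3 ← R3 + 11617/4866·R4.
Reading off the reduced rows gives x_1 = -1, x_2 = 6, x_3 = 3, x_4 = -1.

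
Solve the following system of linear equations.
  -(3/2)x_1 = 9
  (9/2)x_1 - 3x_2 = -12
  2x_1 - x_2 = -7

x_1 = -6, x_2 = -5

Row-reduce the augmented matrix:
R1 ← R1 / (-3/2).
R2 ← R2 − 9/2·R1.
R3 ← R3 − 2·R1.
R2 ← R2 / (-3).
R3 ← R3 + 1·R2.
R3 reduces to 0 = 0, so the extra equation is consistent.
Reading off the reduced rows gives x_1 = -6, x_2 = -5.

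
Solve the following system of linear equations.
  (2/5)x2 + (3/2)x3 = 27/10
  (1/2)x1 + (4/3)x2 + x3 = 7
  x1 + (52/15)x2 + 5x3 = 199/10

no solution

Row-reduce:
Swap R1 and R2.
R1 ← R1 / (1/2).
R3 ← R3 − 1·R1.
R2 ← R2 / (2/5).
R1 ← R1 − 8/3·R2.
R3 ← R3 − 4/5·R2.
Row 3 reduces to 0 = 1/2, a contradiction. The system is inconsistent.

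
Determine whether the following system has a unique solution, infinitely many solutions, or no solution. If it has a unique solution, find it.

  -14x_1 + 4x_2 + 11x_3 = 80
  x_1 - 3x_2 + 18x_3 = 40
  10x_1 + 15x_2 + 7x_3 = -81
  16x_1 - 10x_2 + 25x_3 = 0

x_1 = -5, x_2 = -3, x_3 = 2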